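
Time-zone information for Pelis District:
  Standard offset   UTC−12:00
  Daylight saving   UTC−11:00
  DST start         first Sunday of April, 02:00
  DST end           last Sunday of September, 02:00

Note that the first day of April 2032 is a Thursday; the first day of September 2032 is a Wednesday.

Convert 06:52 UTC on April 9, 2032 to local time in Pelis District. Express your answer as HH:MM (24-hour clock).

1 April 2032 is a Thursday, so the first Sunday is April 4.
1 September 2032 is a Wednesday, so Sundays fall on 5, 12, 19, 26; the last is September 26.
At the standard offset (UTC−12:00), 06:52 UTC − 12h = 18:52 Pelis District standard time (rolling into the previous day, 8 April 2032).
Daylight saving runs 4 April – 26 September; the standard-time date in Pelis District, April 8, 2032, is inside that window, so Pelis District is at UTC−11:00.
06:52 UTC − 11h = 19:52 local (rolling into the previous day, 8 April 2032).

19:52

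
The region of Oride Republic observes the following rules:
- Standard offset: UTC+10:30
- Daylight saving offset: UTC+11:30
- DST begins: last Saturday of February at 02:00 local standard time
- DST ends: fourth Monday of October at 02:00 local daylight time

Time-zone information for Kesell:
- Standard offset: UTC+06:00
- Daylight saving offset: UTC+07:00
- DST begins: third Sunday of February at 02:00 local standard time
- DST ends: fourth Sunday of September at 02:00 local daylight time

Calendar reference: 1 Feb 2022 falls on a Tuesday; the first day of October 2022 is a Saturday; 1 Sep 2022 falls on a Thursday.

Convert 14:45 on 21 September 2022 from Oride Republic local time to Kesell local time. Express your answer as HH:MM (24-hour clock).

1 February 2022 is a Tuesday, so Saturdays fall on 5, 12, 19, 26; the last is February 26.
1 October 2022 is a Saturday, so the first Monday is October 3 and the fourth is October 24.
21 September 2022 lies within the daylight-saving period (26 February – 24 October), so Oride Republic is on daylight time, UTC+11:30.
14:45 Oride Republic − 11h30m = 03:15 UTC.
1 February 2022 is a Tuesday, so the first Sunday is February 6 and the third is February 20.
1 September 2022 is a Thursday, so the first Sunday is September 4 and the fourth is September 25.
At the standard offset (UTC+06:00), 03:15 UTC + 6h = 09:15 Kesell standard time.
The standard-time date in Kesell, 21 September 2022, falls between 20 February and 25 September, so daylight saving is in effect and Kesell is at UTC+07:00.
03:15 UTC + 7h = 10:15 Kesell.

10:15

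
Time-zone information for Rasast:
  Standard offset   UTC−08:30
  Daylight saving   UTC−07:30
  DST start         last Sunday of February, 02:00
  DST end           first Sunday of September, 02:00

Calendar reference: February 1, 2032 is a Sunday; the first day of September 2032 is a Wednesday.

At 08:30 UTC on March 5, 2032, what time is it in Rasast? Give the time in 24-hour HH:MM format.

01:00

1 February 2032 is a Sunday, so Sundays fall on 1, 8, 15, 22, 29; the last is February 29.
1 September 2032 is a Wednesday, so the first Sunday is September 5.
At the standard offset (UTC−08:30), 08:30 UTC − 8h30m = 00:00 Rasast standard time.
The standard-time date in Rasast, March 5, 2032, falls between 29 February and 5 September, so daylight saving is in effect and Rasast is at UTC−07:30.
08:30 UTC − 7h30m = 01:00 local.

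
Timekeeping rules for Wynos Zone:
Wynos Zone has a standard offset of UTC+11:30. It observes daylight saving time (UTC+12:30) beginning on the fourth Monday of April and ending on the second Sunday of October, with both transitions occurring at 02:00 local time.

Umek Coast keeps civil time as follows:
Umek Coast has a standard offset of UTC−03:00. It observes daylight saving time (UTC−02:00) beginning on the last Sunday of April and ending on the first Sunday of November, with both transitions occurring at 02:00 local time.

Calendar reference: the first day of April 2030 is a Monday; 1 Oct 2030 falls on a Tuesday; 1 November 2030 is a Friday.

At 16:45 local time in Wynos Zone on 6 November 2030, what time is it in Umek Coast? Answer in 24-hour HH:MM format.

02:15

1 April 2030 is a Monday, so the first Monday is April 1 and the fourth is April 22.
1 October 2030 is a Tuesday, so the first Sunday is October 6 and the second is October 13.
6 November 2030 is outside the daylight-saving period (22 April – 13 October), so Wynos Zone is on standard time, UTC+11:30.
16:45 Wynos Zone − 11h30m = 05:15 UTC.
1 April 2030 is a Monday, so Sundays fall on 7, 14, 21, 28; the last is April 28.
1 November 2030 is a Friday, so the first Sunday is November 3.
At the standard offset (UTC−03:00), 05:15 UTC − 3h = 02:15 Umek Coast standard time.
Daylight saving runs 28 April – 3 November; the standard-time date in Umek Coast, 6 November 2030, is outside that window, so Umek Coast is on standard time at UTC−03:00.
05:15 UTC − 3h = 02:15 Umek Coast.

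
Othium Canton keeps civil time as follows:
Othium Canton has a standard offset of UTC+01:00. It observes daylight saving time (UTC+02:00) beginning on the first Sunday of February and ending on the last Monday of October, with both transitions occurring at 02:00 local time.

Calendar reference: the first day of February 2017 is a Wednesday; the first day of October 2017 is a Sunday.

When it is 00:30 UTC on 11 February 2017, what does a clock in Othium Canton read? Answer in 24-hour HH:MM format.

1 February 2017 is a Wednesday, so the first Sunday is February 5.
1 October 2017 is a Sunday, so Mondays fall on 2, 9, 16, 23, 30; the last is October 30.
At the standard offset (UTC+01:00), 00:30 UTC + 1h = 01:30 Othium Canton standard time.
Daylight saving runs 5 February – 30 October; the standard-time date in Othium Canton, 11 February 2017, is inside that window, so Othium Canton is at UTC+02:00.
00:30 UTC + 2h = 02:30 local.

02:30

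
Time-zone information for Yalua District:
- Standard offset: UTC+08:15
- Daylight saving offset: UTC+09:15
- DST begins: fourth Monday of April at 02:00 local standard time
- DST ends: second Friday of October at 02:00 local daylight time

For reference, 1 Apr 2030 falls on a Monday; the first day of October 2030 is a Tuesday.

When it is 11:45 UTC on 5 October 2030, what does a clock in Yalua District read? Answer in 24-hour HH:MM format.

1 April 2030 is a Monday, so the first Monday is April 1 and the fourth is April 22.
1 October 2030 is a Tuesday, so the first Friday is October 4 and the second is October 11.
At the standard offset (UTC+08:15), 11:45 UTC + 8h15m = 20:00 Yalua District standard time.
Daylight saving runs 22 April – 11 October; the standard-time date in Yalua District, 5 October 2030, is inside that window, so Yalua District is at UTC+09:15.
11:45 UTC + 9h15m = 21:00 local.

21:00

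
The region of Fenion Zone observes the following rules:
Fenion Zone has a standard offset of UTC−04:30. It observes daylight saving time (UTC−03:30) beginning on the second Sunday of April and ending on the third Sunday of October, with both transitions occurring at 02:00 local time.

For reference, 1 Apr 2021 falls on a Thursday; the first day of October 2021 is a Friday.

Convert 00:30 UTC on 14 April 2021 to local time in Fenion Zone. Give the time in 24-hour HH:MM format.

1 April 2021 is a Thursday, so the first Sunday is April 4 and the second is April 11.
1 October 2021 is a Friday, so the first Sunday is October 3 and the third is October 17.
At the standard offset (UTC−04:30), 00:30 UTC − 4h30m = 20:00 Fenion Zone standard time (rolling into the previous day, 13 April 2021).
Daylight saving runs 11 April – 17 October; the standard-time date in Fenion Zone, 13 April 2021, is inside that window, so Fenion Zone is at UTC−03:30.
00:30 UTC − 3h30m = 21:00 local (rolling into the previous day, 13 April 2021).

21:00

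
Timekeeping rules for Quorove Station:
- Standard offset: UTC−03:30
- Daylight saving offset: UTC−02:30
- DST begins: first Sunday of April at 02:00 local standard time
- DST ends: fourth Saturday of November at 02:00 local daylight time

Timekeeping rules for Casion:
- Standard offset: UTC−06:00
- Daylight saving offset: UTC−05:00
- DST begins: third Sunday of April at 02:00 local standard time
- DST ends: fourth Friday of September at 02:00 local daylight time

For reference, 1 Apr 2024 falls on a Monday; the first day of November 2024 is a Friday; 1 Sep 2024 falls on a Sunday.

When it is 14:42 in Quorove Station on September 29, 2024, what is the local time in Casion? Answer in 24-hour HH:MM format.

11:12

1 April 2024 is a Monday, so the first Sunday is April 7.
1 November 2024 is a Friday, so the first Saturday is November 2 and the fourth is November 23.
September 29, 2024 lies within the daylight-saving period (7 April – 23 November), so Quorove Station is on daylight time, UTC−02:30.
14:42 Quorove Station + 2h30m = 17:12 UTC.
1 April 2024 is a Monday, so the first Sunday is April 7 and the third is April 21.
1 September 2024 is a Sunday, so the first Friday is September 6 and the fourth is September 27.
At the standard offset (UTC−06:00), 17:12 UTC − 6h = 11:12 Casion standard time.
Daylight saving runs 21 April – 27 September; the standard-time date in Casion, September 29, 2024, is outside that window, so Casion is on standard time at UTC−06:00.
17:12 UTC − 6h = 11:12 Casion.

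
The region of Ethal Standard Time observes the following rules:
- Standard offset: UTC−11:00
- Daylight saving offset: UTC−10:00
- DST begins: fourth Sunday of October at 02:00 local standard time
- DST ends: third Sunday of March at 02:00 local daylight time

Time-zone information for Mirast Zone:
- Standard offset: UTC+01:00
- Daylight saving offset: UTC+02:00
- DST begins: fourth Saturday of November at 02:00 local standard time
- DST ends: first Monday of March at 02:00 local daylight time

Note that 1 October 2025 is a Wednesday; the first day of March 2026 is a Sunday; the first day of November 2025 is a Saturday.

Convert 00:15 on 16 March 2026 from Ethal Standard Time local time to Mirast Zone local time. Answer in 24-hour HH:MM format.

1 October 2025 is a Wednesday, so the first Sunday is October 5 and the fourth is October 26.
1 March 2026 is a Sunday, so the first Sunday is March 1 and the third is March 15.
16 March 2026 is outside the daylight-saving period (26 October 2025 – 15 March 2026), so Ethal Standard Time is on standard time, UTC−11:00.
00:15 Ethal Standard Time + 11h = 11:15 UTC.
1 November 2025 is a Saturday, so the first Saturday is November 1 and the fourth is November 22.
1 March 2026 is a Sunday, so the first Monday is March 2.
At the standard offset (UTC+01:00), 11:15 UTC + 1h = 12:15 Mirast Zone standard time.
The standard-time date in Mirast Zone, 16 March 2026, does not fall between 22 November 2025 and 2 March 2026, so daylight saving is not in effect and Mirast Zone is at UTC+01:00.
11:15 UTC + 1h = 12:15 Mirast Zone.

12:15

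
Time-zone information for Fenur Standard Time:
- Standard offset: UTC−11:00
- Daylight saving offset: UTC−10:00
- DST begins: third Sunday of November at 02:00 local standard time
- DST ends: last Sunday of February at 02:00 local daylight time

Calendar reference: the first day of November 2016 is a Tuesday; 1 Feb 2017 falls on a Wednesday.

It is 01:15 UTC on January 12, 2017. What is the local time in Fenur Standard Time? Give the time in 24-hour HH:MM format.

15:15

1 November 2016 is a Tuesday, so the first Sunday is November 6 and the third is November 20.
1 February 2017 is a Wednesday, so Sundays fall on 5, 12, 19, 26; the last is February 26.
At the standard offset (UTC−11:00), 01:15 UTC − 11h = 14:15 Fenur Standard Time standard time (rolling into the previous day, 11 January 2017).
The standard-time date in Fenur Standard Time, January 11, 2017, lies within the daylight-saving period (20 November 2016 – 26 February 2017), so Fenur Standard Time is on daylight time, UTC−10:00.
01:15 UTC − 10h = 15:15 local (rolling into the previous day, 11 January 2017).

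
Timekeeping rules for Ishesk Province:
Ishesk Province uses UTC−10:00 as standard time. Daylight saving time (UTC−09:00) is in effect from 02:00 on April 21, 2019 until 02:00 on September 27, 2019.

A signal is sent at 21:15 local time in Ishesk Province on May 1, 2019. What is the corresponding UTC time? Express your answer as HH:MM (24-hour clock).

06:15

May 1, 2019 lies within the daylight-saving period (21 April – 27 September), so Ishesk Province is on daylight time, UTC−09:00.
21:15 local + 9h = 06:15 UTC (rolling into the next day, 2 May 2019).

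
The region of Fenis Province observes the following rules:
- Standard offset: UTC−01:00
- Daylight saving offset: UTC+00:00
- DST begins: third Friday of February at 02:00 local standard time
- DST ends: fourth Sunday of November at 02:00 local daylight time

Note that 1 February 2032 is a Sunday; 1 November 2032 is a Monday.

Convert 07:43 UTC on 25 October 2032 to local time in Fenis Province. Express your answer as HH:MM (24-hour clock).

07:43

1 February 2032 is a Sunday, so the first Friday is February 6 and the third is February 20.
1 November 2032 is a Monday, so the first Sunday is November 7 and the fourth is November 28.
At the standard offset (UTC−01:00), 07:43 UTC − 1h = 06:43 Fenis Province standard time.
The standard-time date in Fenis Province, 25 October 2032, lies within the daylight-saving period (20 February – 28 November), so Fenis Province is on daylight time, UTC+00:00.
07:43 UTC + 0h = 07:43 local.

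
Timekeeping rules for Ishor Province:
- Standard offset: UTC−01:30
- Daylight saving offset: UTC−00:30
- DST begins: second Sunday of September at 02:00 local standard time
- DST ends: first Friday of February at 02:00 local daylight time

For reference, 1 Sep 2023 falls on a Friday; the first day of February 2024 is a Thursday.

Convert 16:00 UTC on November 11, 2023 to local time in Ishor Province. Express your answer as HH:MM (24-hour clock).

15:30

1 September 2023 is a Friday, so the first Sunday is September 3 and the second is September 10.
1 February 2024 is a Thursday, so the first Friday is February 2.
At the standard offset (UTC−01:30), 16:00 UTC − 1h30m = 14:30 Ishor Province standard time.
The standard-time date in Ishor Province, November 11, 2023, falls between 10 September 2023 and 2 February 2024, so daylight saving is in effect and Ishor Province is at UTC−00:30.
16:00 UTC − 0h30m = 15:30 local.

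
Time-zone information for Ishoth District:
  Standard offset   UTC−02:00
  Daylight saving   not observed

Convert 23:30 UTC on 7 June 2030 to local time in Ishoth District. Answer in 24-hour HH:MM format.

Ishoth District stays on UTC−02:00 all year.
23:30 UTC − 2h = 21:30 local.

21:30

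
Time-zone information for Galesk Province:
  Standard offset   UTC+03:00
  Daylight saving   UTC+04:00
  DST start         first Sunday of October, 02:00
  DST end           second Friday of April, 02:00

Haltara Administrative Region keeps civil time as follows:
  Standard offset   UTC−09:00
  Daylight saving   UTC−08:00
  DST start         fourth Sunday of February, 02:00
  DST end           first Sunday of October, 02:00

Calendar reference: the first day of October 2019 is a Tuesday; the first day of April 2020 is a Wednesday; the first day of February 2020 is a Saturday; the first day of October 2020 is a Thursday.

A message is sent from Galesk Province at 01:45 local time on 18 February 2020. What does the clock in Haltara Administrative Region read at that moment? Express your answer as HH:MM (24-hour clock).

1 October 2019 is a Tuesday, so the first Sunday is October 6.
1 April 2020 is a Wednesday, so the first Friday is April 3 and the second is April 10.
18 February 2020 falls between 6 October 2019 and 10 April 2020, so daylight saving is in effect and Galesk Province is at UTC+04:00.
01:45 Galesk Province − 4h = 21:45 UTC (rolling into the previous day, 17 February 2020).
1 February 2020 is a Saturday, so the first Sunday is February 2 and the fourth is February 23.
1 October 2020 is a Thursday, so the first Sunday is October 4.
At the standard offset (UTC−09:00), 21:45 UTC − 9h = 12:45 Haltara Administrative Region standard time.
The standard-time date in Haltara Administrative Region, 17 February 2020, is outside the daylight-saving period (23 February – 4 October), so Haltara Administrative Region is on standard time, UTC−09:00.
21:45 UTC − 9h = 12:45 Haltara Administrative Region.

12:45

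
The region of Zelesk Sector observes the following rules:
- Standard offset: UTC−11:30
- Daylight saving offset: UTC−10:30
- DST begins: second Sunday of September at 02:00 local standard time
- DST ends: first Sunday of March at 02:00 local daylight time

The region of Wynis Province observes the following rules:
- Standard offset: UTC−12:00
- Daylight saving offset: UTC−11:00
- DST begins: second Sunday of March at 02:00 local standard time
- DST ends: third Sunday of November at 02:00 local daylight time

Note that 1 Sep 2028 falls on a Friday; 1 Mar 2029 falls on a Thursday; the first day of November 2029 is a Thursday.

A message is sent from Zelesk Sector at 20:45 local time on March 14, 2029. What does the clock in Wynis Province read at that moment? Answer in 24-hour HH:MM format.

21:15

1 September 2028 is a Friday, so the first Sunday is September 3 and the second is September 10.
1 March 2029 is a Thursday, so the first Sunday is March 4.
March 14, 2029 does not fall between 10 September 2028 and 4 March 2029, so daylight saving is not in effect and Zelesk Sector is at UTC−11:30.
20:45 Zelesk Sector + 11h30m = 08:15 UTC (rolling into the next day, 15 March 2029).
1 March 2029 is a Thursday, so the first Sunday is March 4 and the second is March 11.
1 November 2029 is a Thursday, so the first Sunday is November 4 and the third is November 18.
At the standard offset (UTC−12:00), 08:15 UTC − 12h = 20:15 Wynis Province standard time (rolling into the previous day, 14 March 2029).
Daylight saving runs 11 March – 18 November; the standard-time date in Wynis Province, March 14, 2029, is inside that window, so Wynis Province is at UTC−11:00.
08:15 UTC − 11h = 21:15 Wynis Province (rolling into the previous day, 14 March 2029).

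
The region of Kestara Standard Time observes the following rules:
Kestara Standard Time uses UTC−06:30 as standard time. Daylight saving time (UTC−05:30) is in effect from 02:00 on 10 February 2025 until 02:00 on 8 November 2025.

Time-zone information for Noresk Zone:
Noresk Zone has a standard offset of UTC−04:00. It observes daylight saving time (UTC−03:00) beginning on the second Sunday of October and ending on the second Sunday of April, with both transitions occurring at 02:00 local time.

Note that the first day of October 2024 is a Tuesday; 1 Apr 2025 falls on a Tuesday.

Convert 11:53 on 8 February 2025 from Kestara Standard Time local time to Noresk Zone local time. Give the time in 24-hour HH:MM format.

15:23

8 February 2025 is outside the daylight-saving period (10 February – 8 November), so Kestara Standard Time is on standard time, UTC−06:30.
11:53 Kestara Standard Time + 6h30m = 18:23 UTC.
1 October 2024 is a Tuesday, so the first Sunday is October 6 and the second is October 13.
1 April 2025 is a Tuesday, so the first Sunday is April 6 and the second is April 13.
At the standard offset (UTC−04:00), 18:23 UTC − 4h = 14:23 Noresk Zone standard time.
The standard-time date in Noresk Zone, 8 February 2025, falls between 13 October 2024 and 13 April 2025, so daylight saving is in effect and Noresk Zone is at UTC−03:00.
18:23 UTC − 3h = 15:23 Noresk Zone.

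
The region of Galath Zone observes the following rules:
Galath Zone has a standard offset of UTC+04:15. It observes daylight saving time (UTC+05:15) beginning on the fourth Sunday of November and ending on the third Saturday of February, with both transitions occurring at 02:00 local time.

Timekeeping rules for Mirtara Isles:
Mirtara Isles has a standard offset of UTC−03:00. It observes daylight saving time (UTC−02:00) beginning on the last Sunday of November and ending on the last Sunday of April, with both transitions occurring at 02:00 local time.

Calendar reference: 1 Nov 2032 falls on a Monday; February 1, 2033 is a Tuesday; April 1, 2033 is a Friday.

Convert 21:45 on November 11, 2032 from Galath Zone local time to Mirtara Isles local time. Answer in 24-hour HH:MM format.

1 November 2032 is a Monday, so the first Sunday is November 7 and the fourth is November 28.
1 February 2033 is a Tuesday, so the first Saturday is February 5 and the third is February 19.
Daylight saving runs 28 November 2032 – 19 February 2033; November 11, 2032 is outside that window, so Galath Zone is on standard time at UTC+04:15.
21:45 Galath Zone − 4h15m = 17:30 UTC.
1 November 2032 is a Monday, so Sundays fall on 7, 14, 21, 28; the last is November 28.
1 April 2033 is a Friday, so Sundays fall on 3, 10, 17, 24; the last is April 24.
At the standard offset (UTC−03:00), 17:30 UTC − 3h = 14:30 Mirtara Isles standard time.
The standard-time date in Mirtara Isles, November 11, 2032, is outside the daylight-saving period (28 November 2032 – 24 April 2033), so Mirtara Isles is on standard time, UTC−03:00.
17:30 UTC − 3h = 14:30 Mirtara Isles.

14:30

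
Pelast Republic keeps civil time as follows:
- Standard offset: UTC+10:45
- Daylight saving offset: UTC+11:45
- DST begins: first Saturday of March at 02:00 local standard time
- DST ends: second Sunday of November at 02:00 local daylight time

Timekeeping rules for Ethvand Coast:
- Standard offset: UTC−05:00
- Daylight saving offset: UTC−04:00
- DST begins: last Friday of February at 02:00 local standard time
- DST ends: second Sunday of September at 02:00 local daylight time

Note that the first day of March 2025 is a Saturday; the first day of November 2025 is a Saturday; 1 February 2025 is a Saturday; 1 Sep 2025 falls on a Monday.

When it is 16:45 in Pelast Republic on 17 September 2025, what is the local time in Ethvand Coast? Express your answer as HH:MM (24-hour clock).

1 March 2025 is a Saturday, so the first Saturday is March 1.
1 November 2025 is a Saturday, so the first Sunday is November 2 and the second is November 9.
17 September 2025 lies within the daylight-saving period (1 March – 9 November), so Pelast Republic is on daylight time, UTC+11:45.
16:45 Pelast Republic − 11h45m = 05:00 UTC.
1 February 2025 is a Saturday, so Fridays fall on 7, 14, 21, 28; the last is February 28.
1 September 2025 is a Monday, so the first Sunday is September 7 and the second is September 14.
At the standard offset (UTC−05:00), 05:00 UTC − 5h = 00:00 Ethvand Coast standard time.
Daylight saving runs 28 February – 14 September; the standard-time date in Ethvand Coast, 17 September 2025, is outside that window, so Ethvand Coast is on standard time at UTC−05:00.
05:00 UTC − 5h = 00:00 Ethvand Coast.

00:00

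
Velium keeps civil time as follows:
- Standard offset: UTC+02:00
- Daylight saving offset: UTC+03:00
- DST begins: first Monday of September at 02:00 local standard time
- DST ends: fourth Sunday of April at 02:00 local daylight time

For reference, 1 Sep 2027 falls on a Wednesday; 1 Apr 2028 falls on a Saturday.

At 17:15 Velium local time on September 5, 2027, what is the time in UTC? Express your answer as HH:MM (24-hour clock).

15:15

1 September 2027 is a Wednesday, so the first Monday is September 6.
1 April 2028 is a Saturday, so the first Sunday is April 2 and the fourth is April 23.
September 5, 2027 does not fall between 6 September 2027 and 23 April 2028, so daylight saving is not in effect and Velium is at UTC+02:00.
17:15 local − 2h = 15:15 UTC.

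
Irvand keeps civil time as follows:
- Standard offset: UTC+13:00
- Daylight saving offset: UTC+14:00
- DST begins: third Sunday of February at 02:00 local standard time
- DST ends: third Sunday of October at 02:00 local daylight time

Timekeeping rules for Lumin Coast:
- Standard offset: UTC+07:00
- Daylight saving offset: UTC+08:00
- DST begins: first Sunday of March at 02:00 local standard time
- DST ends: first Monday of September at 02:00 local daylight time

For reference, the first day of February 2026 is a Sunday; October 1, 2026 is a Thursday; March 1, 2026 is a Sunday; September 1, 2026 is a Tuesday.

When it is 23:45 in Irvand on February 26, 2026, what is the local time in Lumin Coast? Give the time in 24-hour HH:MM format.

16:45

1 February 2026 is a Sunday, so the first Sunday is February 1 and the third is February 15.
1 October 2026 is a Thursday, so the first Sunday is October 4 and the third is October 18.
Daylight saving runs 15 February – 18 October; February 26, 2026 is inside that window, so Irvand is at UTC+14:00.
23:45 Irvand − 14h = 09:45 UTC.
1 March 2026 is a Sunday, so the first Sunday is March 1.
1 September 2026 is a Tuesday, so the first Monday is September 7.
At the standard offset (UTC+07:00), 09:45 UTC + 7h = 16:45 Lumin Coast standard time.
The standard-time date in Lumin Coast, February 26, 2026, does not fall between 1 March and 7 September, so daylight saving is not in effect and Lumin Coast is at UTC+07:00.
09:45 UTC + 7h = 16:45 Lumin Coast.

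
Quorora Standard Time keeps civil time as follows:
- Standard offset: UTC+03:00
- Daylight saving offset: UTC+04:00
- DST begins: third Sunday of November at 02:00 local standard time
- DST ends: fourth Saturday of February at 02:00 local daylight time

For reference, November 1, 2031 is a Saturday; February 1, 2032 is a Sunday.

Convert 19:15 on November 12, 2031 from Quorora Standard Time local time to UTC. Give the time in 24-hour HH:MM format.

1 November 2031 is a Saturday, so the first Sunday is November 2 and the third is November 16.
1 February 2032 is a Sunday, so the first Saturday is February 7 and the fourth is February 28.
November 12, 2031 does not fall between 16 November 2031 and 28 February 2032, so daylight saving is not in effect and Quorora Standard Time is at UTC+03:00.
19:15 local − 3h = 16:15 UTC.

16:15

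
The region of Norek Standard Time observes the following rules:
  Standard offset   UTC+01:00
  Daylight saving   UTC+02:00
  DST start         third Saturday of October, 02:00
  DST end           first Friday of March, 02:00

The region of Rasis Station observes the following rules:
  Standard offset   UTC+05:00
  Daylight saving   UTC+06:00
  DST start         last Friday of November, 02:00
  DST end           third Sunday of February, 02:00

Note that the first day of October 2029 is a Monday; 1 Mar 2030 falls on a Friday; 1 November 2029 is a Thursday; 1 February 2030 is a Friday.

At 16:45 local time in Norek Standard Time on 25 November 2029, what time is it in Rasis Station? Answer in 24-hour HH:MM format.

1 October 2029 is a Monday, so the first Saturday is October 6 and the third is October 20.
1 March 2030 is a Friday, so the first Friday is March 1.
25 November 2029 falls between 20 October 2029 and 1 March 2030, so daylight saving is in effect and Norek Standard Time is at UTC+02:00.
16:45 Norek Standard Time − 2h = 14:45 UTC.
1 November 2029 is a Thursday, so Fridays fall on 2, 9, 16, 23, 30; the last is November 30.
1 February 2030 is a Friday, so the first Sunday is February 3 and the third is February 17.
At the standard offset (UTC+05:00), 14:45 UTC + 5h = 19:45 Rasis Station standard time.
The standard-time date in Rasis Station, 25 November 2029, is outside the daylight-saving period (30 November 2029 – 17 February 2030), so Rasis Station is on standard time, UTC+05:00.
14:45 UTC + 5h = 19:45 Rasis Station.

19:45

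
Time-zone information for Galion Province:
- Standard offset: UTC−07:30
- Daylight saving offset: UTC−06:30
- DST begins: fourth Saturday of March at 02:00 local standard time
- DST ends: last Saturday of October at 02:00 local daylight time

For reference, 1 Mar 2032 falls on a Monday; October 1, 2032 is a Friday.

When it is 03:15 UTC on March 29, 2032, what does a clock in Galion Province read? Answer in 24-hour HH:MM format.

1 March 2032 is a Monday, so the first Saturday is March 6 and the fourth is March 27.
1 October 2032 is a Friday, so Saturdays fall on 2, 9, 16, 23, 30; the last is October 30.
At the standard offset (UTC−07:30), 03:15 UTC − 7h30m = 19:45 Galion Province standard time (rolling into the previous day, 28 March 2032).
Daylight saving runs 27 March – 30 October; the standard-time date in Galion Province, March 28, 2032, is inside that window, so Galion Province is at UTC−06:30.
03:15 UTC − 6h30m = 20:45 local (rolling into the previous day, 28 March 2032).

20:45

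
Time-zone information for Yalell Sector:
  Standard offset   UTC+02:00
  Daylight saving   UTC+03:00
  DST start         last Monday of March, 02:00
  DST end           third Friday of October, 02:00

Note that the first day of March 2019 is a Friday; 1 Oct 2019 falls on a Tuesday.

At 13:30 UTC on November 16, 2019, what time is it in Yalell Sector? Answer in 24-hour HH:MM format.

15:30

1 March 2019 is a Friday, so Mondays fall on 4, 11, 18, 25; the last is March 25.
1 October 2019 is a Tuesday, so the first Friday is October 4 and the third is October 18.
At the standard offset (UTC+02:00), 13:30 UTC + 2h = 15:30 Yalell Sector standard time.
The standard-time date in Yalell Sector, November 16, 2019, is outside the daylight-saving period (25 March – 18 October), so Yalell Sector is on standard time, UTC+02:00.
13:30 UTC + 2h = 15:30 local.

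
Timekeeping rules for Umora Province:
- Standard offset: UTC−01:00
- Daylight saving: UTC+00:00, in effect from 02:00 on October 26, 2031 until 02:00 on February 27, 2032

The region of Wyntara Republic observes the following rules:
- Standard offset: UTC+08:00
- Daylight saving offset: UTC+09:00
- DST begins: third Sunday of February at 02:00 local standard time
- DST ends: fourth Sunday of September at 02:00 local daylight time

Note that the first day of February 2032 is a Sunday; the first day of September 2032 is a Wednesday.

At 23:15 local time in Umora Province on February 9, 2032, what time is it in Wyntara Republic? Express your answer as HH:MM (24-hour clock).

07:15

February 9, 2032 falls between 26 October 2031 and 27 February 2032, so daylight saving is in effect and Umora Province is at UTC+00:00.
23:15 Umora Province − 0h = 23:15 UTC.
1 February 2032 is a Sunday, so the first Sunday is February 1 and the third is February 15.
1 September 2032 is a Wednesday, so the first Sunday is September 5 and the fourth is September 26.
At the standard offset (UTC+08:00), 23:15 UTC + 8h = 07:15 Wyntara Republic standard time (rolling into the next day, 10 February 2032).
The standard-time date in Wyntara Republic, February 10, 2032, is outside the daylight-saving period (15 February – 26 September), so Wyntara Republic is on standard time, UTC+08:00.
23:15 UTC + 8h = 07:15 Wyntara Republic (rolling into the next day, 10 February 2032).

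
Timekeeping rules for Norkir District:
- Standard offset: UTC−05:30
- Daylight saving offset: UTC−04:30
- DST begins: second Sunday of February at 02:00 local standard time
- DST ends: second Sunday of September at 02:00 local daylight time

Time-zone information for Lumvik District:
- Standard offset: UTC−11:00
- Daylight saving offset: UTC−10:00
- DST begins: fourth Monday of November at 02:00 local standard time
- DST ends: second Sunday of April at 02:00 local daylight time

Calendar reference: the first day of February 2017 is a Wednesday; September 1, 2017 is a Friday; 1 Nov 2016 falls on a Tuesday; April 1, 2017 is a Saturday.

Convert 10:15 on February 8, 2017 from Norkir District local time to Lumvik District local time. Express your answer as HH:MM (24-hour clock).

1 February 2017 is a Wednesday, so the first Sunday is February 5 and the second is February 12.
1 September 2017 is a Friday, so the first Sunday is September 3 and the second is September 10.
February 8, 2017 does not fall between 12 February and 10 September, so daylight saving is not in effect and Norkir District is at UTC−05:30.
10:15 Norkir District + 5h30m = 15:45 UTC.
1 November 2016 is a Tuesday, so the first Monday is November 7 and the fourth is November 28.
1 April 2017 is a Saturday, so the first Sunday is April 2 and the second is April 9.
At the standard offset (UTC−11:00), 15:45 UTC − 11h = 04:45 Lumvik District standard time.
The standard-time date in Lumvik District, February 8, 2017, lies within the daylight-saving period (28 November 2016 – 9 April 2017), so Lumvik District is on daylight time, UTC−10:00.
15:45 UTC − 10h = 05:45 Lumvik District.

05:45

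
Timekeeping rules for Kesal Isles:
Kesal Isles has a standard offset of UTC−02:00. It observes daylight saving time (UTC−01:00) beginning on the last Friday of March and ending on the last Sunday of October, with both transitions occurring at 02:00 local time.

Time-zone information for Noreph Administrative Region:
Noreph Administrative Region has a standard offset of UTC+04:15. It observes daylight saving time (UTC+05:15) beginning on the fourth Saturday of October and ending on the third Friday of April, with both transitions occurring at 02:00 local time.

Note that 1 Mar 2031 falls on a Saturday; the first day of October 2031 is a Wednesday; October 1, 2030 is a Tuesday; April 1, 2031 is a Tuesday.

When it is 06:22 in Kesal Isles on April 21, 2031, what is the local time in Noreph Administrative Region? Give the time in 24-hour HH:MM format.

1 March 2031 is a Saturday, so Fridays fall on 7, 14, 21, 28; the last is March 28.
1 October 2031 is a Wednesday, so Sundays fall on 5, 12, 19, 26; the last is October 26.
April 21, 2031 lies within the daylight-saving period (28 March – 26 October), so Kesal Isles is on daylight time, UTC−01:00.
06:22 Kesal Isles + 1h = 07:22 UTC.
1 October 2030 is a Tuesday, so the first Saturday is October 5 and the fourth is October 26.
1 April 2031 is a Tuesday, so the first Friday is April 4 and the third is April 18.
At the standard offset (UTC+04:15), 07:22 UTC + 4h15m = 11:37 Noreph Administrative Region standard time.
The standard-time date in Noreph Administrative Region, April 21, 2031, is outside the daylight-saving period (26 October 2030 – 18 April 2031), so Noreph Administrative Region is on standard time, UTC+04:15.
07:22 UTC + 4h15m = 11:37 Noreph Administrative Region.

11:37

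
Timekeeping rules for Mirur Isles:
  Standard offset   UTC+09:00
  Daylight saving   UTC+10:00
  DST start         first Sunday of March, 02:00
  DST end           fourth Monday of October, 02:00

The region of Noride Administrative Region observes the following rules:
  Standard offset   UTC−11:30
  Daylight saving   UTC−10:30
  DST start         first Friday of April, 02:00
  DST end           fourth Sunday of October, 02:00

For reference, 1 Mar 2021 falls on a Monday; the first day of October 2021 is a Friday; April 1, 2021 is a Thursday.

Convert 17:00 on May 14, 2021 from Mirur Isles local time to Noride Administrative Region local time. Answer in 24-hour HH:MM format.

1 March 2021 is a Monday, so the first Sunday is March 7.
1 October 2021 is a Friday, so the first Monday is October 4 and the fourth is October 25.
Daylight saving runs 7 March – 25 October; May 14, 2021 is inside that window, so Mirur Isles is at UTC+10:00.
17:00 Mirur Isles − 10h = 07:00 UTC.
1 April 2021 is a Thursday, so the first Friday is April 2.
1 October 2021 is a Friday, so the first Sunday is October 3 and the fourth is October 24.
At the standard offset (UTC−11:30), 07:00 UTC − 11h30m = 19:30 Noride Administrative Region standard time (rolling into the previous day, 13 May 2021).
Daylight saving runs 2 April – 24 October; the standard-time date in Noride Administrative Region, May 13, 2021, is inside that window, so Noride Administrative Region is at UTC−10:30.
07:00 UTC − 10h30m = 20:30 Noride Administrative Region (rolling into the previous day, 13 May 2021).

20:30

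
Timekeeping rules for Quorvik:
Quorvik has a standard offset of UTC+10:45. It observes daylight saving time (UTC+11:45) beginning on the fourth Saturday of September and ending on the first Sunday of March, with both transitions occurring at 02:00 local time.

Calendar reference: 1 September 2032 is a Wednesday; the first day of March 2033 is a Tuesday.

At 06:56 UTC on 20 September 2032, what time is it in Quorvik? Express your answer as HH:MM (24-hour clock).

17:41

1 September 2032 is a Wednesday, so the first Saturday is September 4 and the fourth is September 25.
1 March 2033 is a Tuesday, so the first Sunday is March 6.
At the standard offset (UTC+10:45), 06:56 UTC + 10h45m = 17:41 Quorvik standard time.
The standard-time date in Quorvik, 20 September 2032, does not fall between 25 September 2032 and 6 March 2033, so daylight saving is not in effect and Quorvik is at UTC+10:45.
06:56 UTC + 10h45m = 17:41 local.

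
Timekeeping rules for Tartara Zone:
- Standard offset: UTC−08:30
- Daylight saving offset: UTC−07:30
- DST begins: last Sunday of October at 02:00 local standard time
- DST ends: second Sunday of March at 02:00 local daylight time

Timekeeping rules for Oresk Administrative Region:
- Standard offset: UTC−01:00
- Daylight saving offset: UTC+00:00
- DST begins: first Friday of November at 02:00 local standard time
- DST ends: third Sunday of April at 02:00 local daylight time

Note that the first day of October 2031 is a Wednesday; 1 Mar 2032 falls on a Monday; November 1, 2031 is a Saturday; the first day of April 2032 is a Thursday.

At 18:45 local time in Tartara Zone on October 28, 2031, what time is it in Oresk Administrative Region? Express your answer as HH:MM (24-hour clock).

1 October 2031 is a Wednesday, so Sundays fall on 5, 12, 19, 26; the last is October 26.
1 March 2032 is a Monday, so the first Sunday is March 7 and the second is March 14.
Daylight saving runs 26 October 2031 – 14 March 2032; October 28, 2031 is inside that window, so Tartara Zone is at UTC−07:30.
18:45 Tartara Zone + 7h30m = 02:15 UTC (rolling into the next day, 29 October 2031).
1 November 2031 is a Saturday, so the first Friday is November 7.
1 April 2032 is a Thursday, so the first Sunday is April 4 and the third is April 18.
At the standard offset (UTC−01:00), 02:15 UTC − 1h = 01:15 Oresk Administrative Region standard time.
Daylight saving runs 7 November 2031 – 18 April 2032; the standard-time date in Oresk Administrative Region, October 29, 2031, is outside that window, so Oresk Administrative Region is on standard time at UTC−01:00.
02:15 UTC − 1h = 01:15 Oresk Administrative Region.

01:15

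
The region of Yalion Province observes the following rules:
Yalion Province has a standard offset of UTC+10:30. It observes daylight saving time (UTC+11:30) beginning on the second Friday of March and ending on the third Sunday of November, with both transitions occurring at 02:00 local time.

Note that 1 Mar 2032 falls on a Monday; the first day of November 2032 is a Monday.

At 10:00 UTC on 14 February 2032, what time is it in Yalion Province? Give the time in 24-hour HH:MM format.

20:30

1 March 2032 is a Monday, so the first Friday is March 5 and the second is March 12.
1 November 2032 is a Monday, so the first Sunday is November 7 and the third is November 21.
At the standard offset (UTC+10:30), 10:00 UTC + 10h30m = 20:30 Yalion Province standard time.
The standard-time date in Yalion Province, 14 February 2032, does not fall between 12 March and 21 November, so daylight saving is not in effect and Yalion Province is at UTC+10:30.
10:00 UTC + 10h30m = 20:30 local.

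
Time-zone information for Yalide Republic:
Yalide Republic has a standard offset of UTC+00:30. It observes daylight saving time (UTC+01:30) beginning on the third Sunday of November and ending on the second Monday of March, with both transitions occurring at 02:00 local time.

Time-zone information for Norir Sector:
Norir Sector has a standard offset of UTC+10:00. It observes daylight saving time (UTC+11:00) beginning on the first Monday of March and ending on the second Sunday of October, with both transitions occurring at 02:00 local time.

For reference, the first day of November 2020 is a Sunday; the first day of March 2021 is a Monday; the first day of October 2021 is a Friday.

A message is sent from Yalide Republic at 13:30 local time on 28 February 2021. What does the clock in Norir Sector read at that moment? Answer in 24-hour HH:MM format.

22:00

1 November 2020 is a Sunday, so the first Sunday is November 1 and the third is November 15.
1 March 2021 is a Monday, so the first Monday is March 1 and the second is March 8.
28 February 2021 lies within the daylight-saving period (15 November 2020 – 8 March 2021), so Yalide Republic is on daylight time, UTC+01:30.
13:30 Yalide Republic − 1h30m = 12:00 UTC.
1 March 2021 is a Monday, so the first Monday is March 1.
1 October 2021 is a Friday, so the first Sunday is October 3 and the second is October 10.
At the standard offset (UTC+10:00), 12:00 UTC + 10h = 22:00 Norir Sector standard time.
Daylight saving runs 1 March – 10 October; the standard-time date in Norir Sector, 28 February 2021, is outside that window, so Norir Sector is on standard time at UTC+10:00.
12:00 UTC + 10h = 22:00 Norir Sector.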